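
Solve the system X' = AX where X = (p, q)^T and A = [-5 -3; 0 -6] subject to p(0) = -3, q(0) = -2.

p(t) = 3e^(-5t) - 6e^(-6t), q(t) = -2e^(-6t)

Coefficient matrix A = [[-5, -3], [0, -6]].
Characteristic polynomial det(A - λI) = λ^2 + 11λ + 30 = 0.
Eigenvalues λ = -5, -6.
For λ=-5: (A-λI) row 1 is [0, -3], so an eigenvector is (1, 0).
For λ=-6: (A-λI) row 1 is [1, -3], so an eigenvector is (3, 1).
General solution: K_1e^(-5t)(1,0) + K_2e^(-6t)(3,1).
Applying p(0)=-3, q(0)=-2 gives K_1=3, K_2=-2.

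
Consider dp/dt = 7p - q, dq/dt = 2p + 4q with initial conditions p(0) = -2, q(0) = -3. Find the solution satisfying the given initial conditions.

Coefficient matrix A = [[7, -1], [2, 4]].
Characteristic polynomial det(A - λI) = λ^2 - 11λ + 30 = 0.
Eigenvalues λ = 6, 5.
For λ=6: (A-λI) row 1 is [1, -1], so an eigenvector is (1, 1).
For λ=5: (A-λI) row 1 is [2, -1], so an eigenvector is (1, 2).
General solution: K_1e^(6t)(1,1) + K_2e^(5t)(1,2).
Applying p(0)=-2, q(0)=-3 gives K_1=-1, K_2=-1.

p(t) = -e^(6t) - e^(5t), q(t) = -e^(6t) - 2e^(5t)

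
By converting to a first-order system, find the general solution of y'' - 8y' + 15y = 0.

Let x_1 = y, x_2 = y'. Then x_1' = x_2 and x_2' = -15x_1 + 8x_2.
A = [[0,1],[-15,8]]; det(A-λI) = λ^2 - 8λ + 15.
Eigenvalues λ = 3, 5 with eigenvectors (1,3), (1,5).

y(t) = c_1e^(3t) + c_2e^(5t)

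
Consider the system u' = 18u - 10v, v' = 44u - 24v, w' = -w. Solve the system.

u(t) = c_1e^(-2t) + 5c_2e^(-4t), v(t) = 2c_1e^(-2t) + 11c_2e^(-4t), w(t) = c_3e^(-t)

Coefficient matrix A = [[18, -10, 0], [44, -24, 0], [0, 0, -1]].
det(A - λI) = 0 gives eigenvalues λ = -2, -4, -1.
For λ=-2: eigenvector (1,2,0).
For λ=-4: eigenvector (5,11,0).
For λ=-1: eigenvector (0,0,1).
General solution: c_1e^(-2t)(1,2,0) + c_2e^(-4t)(5,11,0) + c_3e^(-t)(0,0,1).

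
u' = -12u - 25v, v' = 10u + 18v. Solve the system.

Coefficient matrix A = [[-12, -25], [10, 18]].
Characteristic polynomial det(A - λI) = λ^2 - 6λ + 34 = 0.
Eigenvalues λ = 3 ± 5i (complex conjugate pair).
For λ=3+5i: an eigenvector is (-2,1) - i(1,-1) = (-2 - i, 1 + i).
A real fundamental pair from Re and Im of e^((3+5i)t)v: X_1 = e^(3t)(cos(5t)·(-2,1) + sin(5t)·(1,-1)), X_2 = e^(3t)(sin(5t)·(-2,1) - cos(5t)·(1,-1)).
General solution: c_1X_1 + c_2X_2.

u(t) = c_1e^(3t)sin(5t) - 2c_1e^(3t)cos(5t) - 2c_2e^(3t)sin(5t) - c_2e^(3t)cos(5t), v(t) = -c_1e^(3t)sin(5t) + c_1e^(3t)cos(5t) + c_2e^(3t)sin(5t) + c_2e^(3t)cos(5t)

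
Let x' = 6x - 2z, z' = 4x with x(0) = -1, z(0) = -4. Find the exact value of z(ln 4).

A = [[6,-2],[4,0]]; eigenvalues λ = 4, 2.
Eigenvectors: (-1,-1) for λ=4, (-1,-2) for λ=2.
From the initial condition, c_1 = -2, c_2 = 3.
z(ln 4) = (-2)(4^4)(-1) + (3)(4^2)(-2) = 416.

416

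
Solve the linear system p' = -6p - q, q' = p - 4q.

Coefficient matrix A = [[-6, -1], [1, -4]].
Characteristic polynomial det(A - λI) = λ^2 + 10λ + 25 = 0.
Single eigenvalue λ = -5 with algebraic multiplicity 2.
Eigenvector v = (-1,1); generalized eigenvector w with (A-λI)w=v is (3,-2).
General solution: e^(-5t)[C_1·v + C_2·(t·v + w)].

p(t) = -C_1e^(-5t) - C_2te^(-5t) + 3C_2e^(-5t), q(t) = C_1e^(-5t) + C_2te^(-5t) - 2C_2e^(-5t)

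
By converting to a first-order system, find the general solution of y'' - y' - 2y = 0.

Let x_1 = y, x_2 = y'. Then x_1' = x_2 and x_2' = 2x_1 + x_2.
A = [[0,1],[2,1]]; det(A-λI) = λ^2 - λ - 2.
Eigenvalues λ = -1, 2 with eigenvectors (1,-1), (1,2).

y(t) = C_1e^(-t) + C_2e^(2t)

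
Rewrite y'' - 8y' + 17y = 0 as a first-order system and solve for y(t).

Let x_1 = y, x_2 = y'. Then x_1' = x_2 and x_2' = -17x_1 + 8x_2.
A = [[0,1],[-17,8]]; det(A-λI) = λ^2 - 8λ + 17.
Eigenvalues λ = 4 ± i.

y(t) = C_1e^(4t)cos(t) + C_2e^(4t)sin(t)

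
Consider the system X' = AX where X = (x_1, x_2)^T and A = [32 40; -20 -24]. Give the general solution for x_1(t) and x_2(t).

Coefficient matrix A = [[32, 40], [-20, -24]].
Characteristic polynomial det(A - λI) = λ^2 - 8λ + 32 = 0.
Eigenvalues λ = 4 ± 4i (complex conjugate pair).
For λ=4+4i: an eigenvector is (-3,2) - i(-1,1) = (-3 + i, 2 - i).
A real fundamental pair from Re and Im of e^((4+4i)t)v: X_1 = e^(4t)(cos(4t)·(-3,2) + sin(4t)·(-1,1)), X_2 = e^(4t)(sin(4t)·(-3,2) - cos(4t)·(-1,1)).
General solution: K_1X_1 + K_2X_2.

x_1(t) = -K_1e^(4t)sin(4t) - 3K_1e^(4t)cos(4t) - 3K_2e^(4t)sin(4t) + K_2e^(4t)cos(4t), x_2(t) = K_1e^(4t)sin(4t) + 2K_1e^(4t)cos(4t) + 2K_2e^(4t)sin(4t) - K_2e^(4t)cos(4t)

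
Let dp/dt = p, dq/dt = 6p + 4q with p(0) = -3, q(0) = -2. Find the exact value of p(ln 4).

A = [[1,0],[6,4]]; eigenvalues λ = 4, 1.
Eigenvectors: (0,1) for λ=4, (1,-2) for λ=1.
From the initial condition, c_1 = -8, c_2 = -3.
p(ln 4) = (-8)(4^4)(0) + (-3)(4^1)(1) = -12.

-12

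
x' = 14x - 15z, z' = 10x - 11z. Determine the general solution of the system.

Coefficient matrix A = [[14, -15], [10, -11]].
Characteristic polynomial det(A - λI) = λ^2 - 3λ - 4 = 0.
Eigenvalues λ = 4, -1.
For λ=4: (A-λI) row 1 is [10, -15], so an eigenvector is (-3, -2).
For λ=-1: (A-λI) row 1 is [15, -15], so an eigenvector is (1, 1).
General solution: c_1e^(4t)(-3,-2) + c_2e^(-t)(1,1).

x(t) = -3c_1e^(4t) + c_2e^(-t), z(t) = -2c_1e^(4t) + c_2e^(-t)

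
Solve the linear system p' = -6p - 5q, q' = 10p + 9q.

Coefficient matrix A = [[-6, -5], [10, 9]].
Characteristic polynomial det(A - λI) = λ^2 - 3λ - 4 = 0.
Eigenvalues λ = -1, 4.
For λ=-1: (A-λI) row 1 is [-5, -5], so an eigenvector is (1, -1).
For λ=4: (A-λI) row 1 is [-10, -5], so an eigenvector is (-1, 2).
General solution: K_1e^(-t)(1,-1) + K_2e^(4t)(-1,2).

p(t) = K_1e^(-t) - K_2e^(4t), q(t) = -K_1e^(-t) + 2K_2e^(4t)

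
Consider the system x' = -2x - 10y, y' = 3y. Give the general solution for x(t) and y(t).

x(t) = -2K_1e^(3t) + K_2e^(-2t), y(t) = K_1e^(3t)

Coefficient matrix A = [[-2, -10], [0, 3]].
Characteristic polynomial det(A - λI) = λ^2 - λ - 6 = 0.
Eigenvalues λ = 3, -2.
For λ=3: (A-λI) row 1 is [-5, -10], so an eigenvector is (-2, 1).
For λ=-2: (A-λI) row 1 is [0, -10], so an eigenvector is (1, 0).
General solution: K_1e^(3t)(-2,1) + K_2e^(-2t)(1,0).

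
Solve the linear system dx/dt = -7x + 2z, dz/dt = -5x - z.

Coefficient matrix A = [[-7, 2], [-5, -1]].
Characteristic polynomial det(A - λI) = λ^2 + 8λ + 17 = 0.
Eigenvalues λ = -4 ± i (complex conjugate pair).
For λ=-4+i: an eigenvector is (-1,-2) - i(-1,-1) = (-1 + i, -2 + i).
A real fundamental pair from Re and Im of e^((-4+i)t)v: X_1 = e^(-4t)(cos(t)·(-1,-2) + sin(t)·(-1,-1)), X_2 = e^(-4t)(sin(t)·(-1,-2) - cos(t)·(-1,-1)).
General solution: K_1X_1 + K_2X_2.

x(t) = -K_1e^(-4t)sin(t) - K_1e^(-4t)cos(t) - K_2e^(-4t)sin(t) + K_2e^(-4t)cos(t), z(t) = -K_1e^(-4t)sin(t) - 2K_1e^(-4t)cos(t) - 2K_2e^(-4t)sin(t) + K_2e^(-4t)cos(t)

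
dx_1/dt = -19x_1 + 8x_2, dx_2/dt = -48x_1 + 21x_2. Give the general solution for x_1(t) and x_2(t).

Coefficient matrix A = [[-19, 8], [-48, 21]].
Characteristic polynomial det(A - λI) = λ^2 - 2λ - 15 = 0.
Eigenvalues λ = 5, -3.
For λ=5: (A-λI) row 1 is [-24, 8], so an eigenvector is (-1, -3).
For λ=-3: (A-λI) row 1 is [-16, 8], so an eigenvector is (-1, -2).
General solution: K_1e^(5t)(-1,-3) + K_2e^(-3t)(-1,-2).

x_1(t) = -K_1e^(5t) - K_2e^(-3t), x_2(t) = -3K_1e^(5t) - 2K_2e^(-3t)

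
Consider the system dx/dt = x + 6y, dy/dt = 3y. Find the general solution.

Coefficient matrix A = [[1, 6], [0, 3]].
Characteristic polynomial det(A - λI) = λ^2 - 4λ + 3 = 0.
Eigenvalues λ = 1, 3.
For λ=1: (A-λI) row 1 is [0, 6], so an eigenvector is (1, 0).
For λ=3: (A-λI) row 1 is [-2, 6], so an eigenvector is (3, 1).
General solution: C_1e^(t)(1,0) + C_2e^(3t)(3,1).

x(t) = C_1e^(t) + 3C_2e^(3t), y(t) = C_2e^(3t)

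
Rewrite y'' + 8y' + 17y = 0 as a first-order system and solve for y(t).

y(t) = c_1e^(-4t)cos(t) + c_2e^(-4t)sin(t)

Let x_1 = y, x_2 = y'. Then x_1' = x_2 and x_2' = -17x_1 - 8x_2.
A = [[0,1],[-17,-8]]; det(A-λI) = λ^2 + 8λ + 17.
Eigenvalues λ = -4 ± i.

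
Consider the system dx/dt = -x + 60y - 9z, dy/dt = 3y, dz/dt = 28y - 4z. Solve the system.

Coefficient matrix A = [[-1, 60, -9], [0, 3, 0], [0, 28, -4]].
det(A - λI) = 0 gives eigenvalues λ = -1, -4, 3.
For λ=-1: eigenvector (1,0,0).
For λ=-4: eigenvector (3,0,1).
For λ=3: eigenvector (6,1,4).
General solution: c_1e^(-t)(1,0,0) + c_2e^(-4t)(3,0,1) + c_3e^(3t)(6,1,4).

x(t) = c_1e^(-t) + 3c_2e^(-4t) + 6c_3e^(3t), y(t) = c_3e^(3t), z(t) = c_2e^(-4t) + 4c_3e^(3t)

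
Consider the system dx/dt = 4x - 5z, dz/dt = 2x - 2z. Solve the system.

Coefficient matrix A = [[4, -5], [2, -2]].
Characteristic polynomial det(A - λI) = λ^2 - 2λ + 2 = 0.
Eigenvalues λ = 1 ± i (complex conjugate pair).
For λ=1+i: an eigenvector is (-1,-1) - i(2,1) = (-1 - 2i, -1 - i).
A real fundamental pair from Re and Im of e^((1+i)t)v: X_1 = e^(t)(cos(t)·(-1,-1) + sin(t)·(2,1)), X_2 = e^(t)(sin(t)·(-1,-1) - cos(t)·(2,1)).
General solution: C_1X_1 + C_2X_2.

x(t) = 2C_1e^(t)sin(t) - C_1e^(t)cos(t) - C_2e^(t)sin(t) - 2C_2e^(t)cos(t), z(t) = C_1e^(t)sin(t) - C_1e^(t)cos(t) - C_2e^(t)sin(t) - C_2e^(t)cos(t)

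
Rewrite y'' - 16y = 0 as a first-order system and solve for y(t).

y(t) = K_1e^(4t) + K_2e^(-4t)

Let x_1 = y, x_2 = y'. Then x_1' = x_2 and x_2' = 16x_1.
A = [[0,1],[16,0]]; det(A-λI) = λ^2 - 16.
Eigenvalues λ = 4, -4 with eigenvectors (1,4), (1,-4).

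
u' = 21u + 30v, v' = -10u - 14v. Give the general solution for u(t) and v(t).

Coefficient matrix A = [[21, 30], [-10, -14]].
Characteristic polynomial det(A - λI) = λ^2 - 7λ + 6 = 0.
Eigenvalues λ = 1, 6.
For λ=1: (A-λI) row 1 is [20, 30], so an eigenvector is (3, -2).
For λ=6: (A-λI) row 1 is [15, 30], so an eigenvector is (-2, 1).
General solution: c_1e^(t)(3,-2) + c_2e^(6t)(-2,1).

u(t) = 3c_1e^(t) - 2c_2e^(6t), v(t) = -2c_1e^(t) + c_2e^(6t)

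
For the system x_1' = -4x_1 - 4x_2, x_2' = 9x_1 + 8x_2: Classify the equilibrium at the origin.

A = [[-4,-4],[9,8]]; det(A-λI) = λ^2 - 4λ + 4.
repeated λ = 2 with a single eigenvector.

unstable improper node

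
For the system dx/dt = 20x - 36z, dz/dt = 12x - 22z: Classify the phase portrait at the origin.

A = [[20,-36],[12,-22]]; det(A-λI) = λ^2 + 2λ - 8.
λ = 2, -4: opposite signs.

saddle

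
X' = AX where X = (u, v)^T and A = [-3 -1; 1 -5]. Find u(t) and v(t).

Coefficient matrix A = [[-3, -1], [1, -5]].
Characteristic polynomial det(A - λI) = λ^2 + 8λ + 16 = 0.
Single eigenvalue λ = -4 with algebraic multiplicity 2.
Eigenvector v = (1,1); generalized eigenvector w with (A-λI)w=v is (2,1).
General solution: e^(-4t)[C_1·v + C_2·(t·v + w)].

u(t) = C_1e^(-4t) + C_2te^(-4t) + 2C_2e^(-4t), v(t) = C_1e^(-4t) + C_2te^(-4t) + C_2e^(-4t)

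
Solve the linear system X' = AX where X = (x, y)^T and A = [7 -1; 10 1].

x(t) = c_1e^(4t)sin(t) - c_2e^(4t)cos(t), y(t) = 3c_1e^(4t)sin(t) - c_1e^(4t)cos(t) - c_2e^(4t)sin(t) - 3c_2e^(4t)cos(t)

Coefficient matrix A = [[7, -1], [10, 1]].
Characteristic polynomial det(A - λI) = λ^2 - 8λ + 17 = 0.
Eigenvalues λ = 4 ± i (complex conjugate pair).
For λ=4+i: an eigenvector is (0,-1) - i(1,3) = (0 - i, -1 - 3i).
A real fundamental pair from Re and Im of e^((4+i)t)v: X_1 = e^(4t)(cos(t)·(0,-1) + sin(t)·(1,3)), X_2 = e^(4t)(sin(t)·(0,-1) - cos(t)·(1,3)).
General solution: c_1X_1 + c_2X_2.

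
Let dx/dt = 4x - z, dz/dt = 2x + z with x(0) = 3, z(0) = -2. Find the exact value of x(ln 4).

432

A = [[4,-1],[2,1]]; eigenvalues λ = 2, 3.
Eigenvectors: (1,2) for λ=2, (-1,-1) for λ=3.
From the initial condition, c_1 = -5, c_2 = -8.
x(ln 4) = (-5)(4^2)(1) + (-8)(4^3)(-1) = 432.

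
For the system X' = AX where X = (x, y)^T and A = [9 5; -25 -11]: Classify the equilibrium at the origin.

stable spiral

A = [[9,5],[-25,-11]]; det(A-λI) = λ^2 + 2λ + 26.
λ = -1 ± 5i: negative real part.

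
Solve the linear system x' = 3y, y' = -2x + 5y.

Coefficient matrix A = [[0, 3], [-2, 5]].
Characteristic polynomial det(A - λI) = λ^2 - 5λ + 6 = 0.
Eigenvalues λ = 2, 3.
For λ=2: (A-λI) row 1 is [-2, 3], so an eigenvector is (3, 2).
For λ=3: (A-λI) row 1 is [-3, 3], so an eigenvector is (-1, -1).
General solution: c_1e^(2t)(3,2) + c_2e^(3t)(-1,-1).

x(t) = 3c_1e^(2t) - c_2e^(3t), y(t) = 2c_1e^(2t) - c_2e^(3t)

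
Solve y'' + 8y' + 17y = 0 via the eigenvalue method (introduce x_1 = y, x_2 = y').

y(t) = C_1e^(-4t)cos(t) + C_2e^(-4t)sin(t)

Let x_1 = y, x_2 = y'. Then x_1' = x_2 and x_2' = -17x_1 - 8x_2.
A = [[0,1],[-17,-8]]; det(A-λI) = λ^2 + 8λ + 17.
Eigenvalues λ = -4 ± i.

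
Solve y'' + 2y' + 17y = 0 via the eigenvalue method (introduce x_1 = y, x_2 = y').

Let x_1 = y, x_2 = y'. Then x_1' = x_2 and x_2' = -17x_1 - 2x_2.
A = [[0,1],[-17,-2]]; det(A-λI) = λ^2 + 2λ + 17.
Eigenvalues λ = -1 ± 4i.

y(t) = K_1e^(-t)cos(4t) + K_2e^(-t)sin(4t)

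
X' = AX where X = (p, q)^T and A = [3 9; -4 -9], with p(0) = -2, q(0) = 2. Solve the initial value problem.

Coefficient matrix A = [[3, 9], [-4, -9]].
Characteristic polynomial det(A - λI) = λ^2 + 6λ + 9 = 0.
Single eigenvalue λ = -3 with algebraic multiplicity 2.
Eigenvector v = (-3,2); generalized eigenvector w with (A-λI)w=v is (1,-1).
General solution: e^(-3t)[c_1·v + c_2·(t·v + w)].
Applying p(0)=-2, q(0)=2 gives c_1=0, c_2=-2.

p(t) = 6te^(-3t) - 2e^(-3t), q(t) = -4te^(-3t) + 2e^(-3t)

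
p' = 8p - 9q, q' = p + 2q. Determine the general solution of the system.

p(t) = 3c_1e^(5t) + 3c_2te^(5t) + c_2e^(5t), q(t) = c_1e^(5t) + c_2te^(5t)

Coefficient matrix A = [[8, -9], [1, 2]].
Characteristic polynomial det(A - λI) = λ^2 - 10λ + 25 = 0.
Single eigenvalue λ = 5 with algebraic multiplicity 2.
Eigenvector v = (3,1); generalized eigenvector w with (A-λI)w=v is (1,0).
General solution: e^(5t)[c_1·v + c_2·(t·v + w)].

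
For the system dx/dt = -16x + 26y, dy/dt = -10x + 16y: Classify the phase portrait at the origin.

A = [[-16,26],[-10,16]]; det(A-λI) = λ^2 + 4.
λ = 0 ± 2i: zero real part.

center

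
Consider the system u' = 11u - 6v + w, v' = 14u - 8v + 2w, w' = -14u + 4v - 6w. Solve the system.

u(t) = C_1e^(4t) - C_2e^(-4t) - C_3e^(-3t), v(t) = C_1e^(4t) - 2C_2e^(-4t) - 2C_3e^(-3t), w(t) = -C_1e^(4t) + 3C_2e^(-4t) + 2C_3e^(-3t)

Coefficient matrix A = [[11, -6, 1], [14, -8, 2], [-14, 4, -6]].
det(A - λI) = 0 gives eigenvalues λ = 4, -4, -3.
For λ=4: eigenvector (1,1,-1).
For λ=-4: eigenvector (-1,-2,3).
For λ=-3: eigenvector (-1,-2,2).
General solution: C_1e^(4t)(1,1,-1) + C_2e^(-4t)(-1,-2,3) + C_3e^(-3t)(-1,-2,2).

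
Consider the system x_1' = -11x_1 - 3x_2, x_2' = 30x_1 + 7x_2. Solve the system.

Coefficient matrix A = [[-11, -3], [30, 7]].
Characteristic polynomial det(A - λI) = λ^2 + 4λ + 13 = 0.
Eigenvalues λ = -2 ± 3i (complex conjugate pair).
For λ=-2+3i: an eigenvector is (-1,3) - i(0,-1) = (-1, 3 + i).
A real fundamental pair from Re and Im of e^((-2+3i)t)v: X_1 = e^(-2t)(cos(3t)·(-1,3) + sin(3t)·(0,-1)), X_2 = e^(-2t)(sin(3t)·(-1,3) - cos(3t)·(0,-1)).
General solution: C_1X_1 + C_2X_2.

x_1(t) = -C_1e^(-2t)cos(3t) - C_2e^(-2t)sin(3t), x_2(t) = -C_1e^(-2t)sin(3t) + 3C_1e^(-2t)cos(3t) + 3C_2e^(-2t)sin(3t) + C_2e^(-2t)cos(3t)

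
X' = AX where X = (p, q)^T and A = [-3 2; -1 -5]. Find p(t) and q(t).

Coefficient matrix A = [[-3, 2], [-1, -5]].
Characteristic polynomial det(A - λI) = λ^2 + 8λ + 17 = 0.
Eigenvalues λ = -4 ± i (complex conjugate pair).
For λ=-4+i: an eigenvector is (-1,0) - i(-1,1) = (-1 + i, 0 - i).
A real fundamental pair from Re and Im of e^((-4+i)t)v: X_1 = e^(-4t)(cos(t)·(-1,0) + sin(t)·(-1,1)), X_2 = e^(-4t)(sin(t)·(-1,0) - cos(t)·(-1,1)).
General solution: C_1X_1 + C_2X_2.

p(t) = -C_1e^(-4t)sin(t) - C_1e^(-4t)cos(t) - C_2e^(-4t)sin(t) + C_2e^(-4t)cos(t), q(t) = C_1e^(-4t)sin(t) - C_2e^(-4t)cos(t)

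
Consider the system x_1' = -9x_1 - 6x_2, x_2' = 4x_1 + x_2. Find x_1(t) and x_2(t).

x_1(t) = -3K_1e^(-5t) + K_2e^(-3t), x_2(t) = 2K_1e^(-5t) - K_2e^(-3t)

Coefficient matrix A = [[-9, -6], [4, 1]].
Characteristic polynomial det(A - λI) = λ^2 + 8λ + 15 = 0.
Eigenvalues λ = -5, -3.
For λ=-5: (A-λI) row 1 is [-4, -6], so an eigenvector is (-3, 2).
For λ=-3: (A-λI) row 1 is [-6, -6], so an eigenvector is (1, -1).
General solution: K_1e^(-5t)(-3,2) + K_2e^(-3t)(1,-1).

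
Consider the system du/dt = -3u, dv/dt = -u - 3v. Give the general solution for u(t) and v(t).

u(t) = K_2e^(-3t), v(t) = -K_1e^(-3t) - K_2te^(-3t) - 2K_2e^(-3t)

Coefficient matrix A = [[-3, 0], [-1, -3]].
Characteristic polynomial det(A - λI) = λ^2 + 6λ + 9 = 0.
Single eigenvalue λ = -3 with algebraic multiplicity 2.
Eigenvector v = (0,-1); generalized eigenvector w with (A-λI)w=v is (1,-2).
General solution: e^(-3t)[K_1·v + K_2·(t·v + w)].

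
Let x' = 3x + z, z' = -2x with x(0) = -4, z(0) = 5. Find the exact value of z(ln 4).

A = [[3,1],[-2,0]]; eigenvalues λ = 1, 2.
Eigenvectors: (1,-2) for λ=1, (1,-1) for λ=2.
From the initial condition, c_1 = -1, c_2 = -3.
z(ln 4) = (-1)(4^1)(-2) + (-3)(4^2)(-1) = 56.

56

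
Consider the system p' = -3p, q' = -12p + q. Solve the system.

Coefficient matrix A = [[-3, 0], [-12, 1]].
Characteristic polynomial det(A - λI) = λ^2 + 2λ - 3 = 0.
Eigenvalues λ = -3, 1.
For λ=-3: (A-λI) row 2 is [-12, 4], so an eigenvector is (-1, -3).
For λ=1: (A-λI) row 1 is [-4, 0], so an eigenvector is (0, 1).
General solution: K_1e^(-3t)(-1,-3) + K_2e^(t)(0,1).

p(t) = -K_1e^(-3t), q(t) = -3K_1e^(-3t) + K_2e^(t)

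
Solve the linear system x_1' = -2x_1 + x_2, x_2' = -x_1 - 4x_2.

Coefficient matrix A = [[-2, 1], [-1, -4]].
Characteristic polynomial det(A - λI) = λ^2 + 6λ + 9 = 0.
Single eigenvalue λ = -3 with algebraic multiplicity 2.
Eigenvector v = (-1,1); generalized eigenvector w with (A-λI)w=v is (-3,2).
General solution: e^(-3t)[c_1·v + c_2·(t·v + w)].

x_1(t) = -c_1e^(-3t) - c_2te^(-3t) - 3c_2e^(-3t), x_2(t) = c_1e^(-3t) + c_2te^(-3t) + 2c_2e^(-3t)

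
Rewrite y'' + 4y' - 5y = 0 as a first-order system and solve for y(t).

Let x_1 = y, x_2 = y'. Then x_1' = x_2 and x_2' = 5x_1 - 4x_2.
A = [[0,1],[5,-4]]; det(A-λI) = λ^2 + 4λ - 5.
Eigenvalues λ = -5, 1 with eigenvectors (1,-5), (1,1).

y(t) = C_1e^(-5t) + C_2e^(t)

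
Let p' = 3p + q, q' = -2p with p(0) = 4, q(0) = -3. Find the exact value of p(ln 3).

A = [[3,1],[-2,0]]; eigenvalues λ = 2, 1.
Eigenvectors: (-1,1) for λ=2, (1,-2) for λ=1.
From the initial condition, c_1 = -5, c_2 = -1.
p(ln 3) = (-5)(3^2)(-1) + (-1)(3^1)(1) = 42.

42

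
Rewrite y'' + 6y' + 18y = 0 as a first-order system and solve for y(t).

y(t) = c_1e^(-3t)cos(3t) + c_2e^(-3t)sin(3t)

Let x_1 = y, x_2 = y'. Then x_1' = x_2 and x_2' = -18x_1 - 6x_2.
A = [[0,1],[-18,-6]]; det(A-λI) = λ^2 + 6λ + 18.
Eigenvalues λ = -3 ± 3i.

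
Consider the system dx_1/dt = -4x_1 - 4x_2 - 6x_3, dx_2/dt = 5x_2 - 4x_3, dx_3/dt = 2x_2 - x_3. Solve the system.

Coefficient matrix A = [[-4, -4, -6], [0, 5, -4], [0, 2, -1]].
det(A - λI) = 0 gives eigenvalues λ = -4, 3, 1.
For λ=-4: eigenvector (1,0,0).
For λ=3: eigenvector (-2,2,1).
For λ=1: eigenvector (-2,1,1).
General solution: C_1e^(-4t)(1,0,0) + C_2e^(3t)(-2,2,1) + C_3e^(t)(-2,1,1).

x_1(t) = C_1e^(-4t) - 2C_2e^(3t) - 2C_3e^(t), x_2(t) = 2C_2e^(3t) + C_3e^(t), x_3(t) = C_2e^(3t) + C_3e^(t)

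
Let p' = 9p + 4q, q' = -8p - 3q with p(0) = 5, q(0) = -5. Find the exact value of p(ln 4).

A = [[9,4],[-8,-3]]; eigenvalues λ = 1, 5.
Eigenvectors: (-1,2) for λ=1, (1,-1) for λ=5.
From the initial condition, c_1 = 0, c_2 = 5.
p(ln 4) = (0)(4^1)(-1) + (5)(4^5)(1) = 5120.

5120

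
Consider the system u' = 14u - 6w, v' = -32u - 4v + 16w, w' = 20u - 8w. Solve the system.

u(t) = C_2e^(2t) - 3C_3e^(4t), v(t) = C_1e^(-4t) + 2C_3e^(4t), w(t) = 2C_2e^(2t) - 5C_3e^(4t)

Coefficient matrix A = [[14, 0, -6], [-32, -4, 16], [20, 0, -8]].
det(A - λI) = 0 gives eigenvalues λ = -4, 2, 4.
For λ=-4: eigenvector (0,1,0).
For λ=2: eigenvector (1,0,2).
For λ=4: eigenvector (-3,2,-5).
General solution: C_1e^(-4t)(0,1,0) + C_2e^(2t)(1,0,2) + C_3e^(4t)(-3,2,-5).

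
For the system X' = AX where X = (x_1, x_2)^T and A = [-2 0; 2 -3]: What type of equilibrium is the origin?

stable node

A = [[-2,0],[2,-3]]; det(A-λI) = λ^2 + 5λ + 6.
λ = -2, -3: both negative.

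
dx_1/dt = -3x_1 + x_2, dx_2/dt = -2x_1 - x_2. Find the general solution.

x_1(t) = C_1e^(-2t)cos(t) + C_2e^(-2t)sin(t), x_2(t) = -C_1e^(-2t)sin(t) + C_1e^(-2t)cos(t) + C_2e^(-2t)sin(t) + C_2e^(-2t)cos(t)

Coefficient matrix A = [[-3, 1], [-2, -1]].
Characteristic polynomial det(A - λI) = λ^2 + 4λ + 5 = 0.
Eigenvalues λ = -2 ± i (complex conjugate pair).
For λ=-2+i: an eigenvector is (1,1) - i(0,-1) = (1, 1 + i).
A real fundamental pair from Re and Im of e^((-2+i)t)v: X_1 = e^(-2t)(cos(t)·(1,1) + sin(t)·(0,-1)), X_2 = e^(-2t)(sin(t)·(1,1) - cos(t)·(0,-1)).
General solution: C_1X_1 + C_2X_2.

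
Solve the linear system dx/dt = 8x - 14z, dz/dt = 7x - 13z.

Coefficient matrix A = [[8, -14], [7, -13]].
Characteristic polynomial det(A - λI) = λ^2 + 5λ - 6 = 0.
Eigenvalues λ = -6, 1.
For λ=-6: (A-λI) row 1 is [14, -14], so an eigenvector is (-1, -1).
For λ=1: (A-λI) row 1 is [7, -14], so an eigenvector is (-2, -1).
General solution: c_1e^(-6t)(-1,-1) + c_2e^(t)(-2,-1).

x(t) = -c_1e^(-6t) - 2c_2e^(t), z(t) = -c_1e^(-6t) - c_2e^(t)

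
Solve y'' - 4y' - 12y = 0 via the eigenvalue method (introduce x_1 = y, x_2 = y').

y(t) = C_1e^(6t) + C_2e^(-2t)

Let x_1 = y, x_2 = y'. Then x_1' = x_2 and x_2' = 12x_1 + 4x_2.
A = [[0,1],[12,4]]; det(A-λI) = λ^2 - 4λ - 12.
Eigenvalues λ = 6, -2 with eigenvectors (1,6), (1,-2).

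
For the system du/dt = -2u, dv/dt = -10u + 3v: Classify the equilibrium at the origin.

A = [[-2,0],[-10,3]]; det(A-λI) = λ^2 - λ - 6.
λ = 3, -2: opposite signs.

saddle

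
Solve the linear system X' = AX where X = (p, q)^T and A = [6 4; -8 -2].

Coefficient matrix A = [[6, 4], [-8, -2]].
Characteristic polynomial det(A - λI) = λ^2 - 4λ + 20 = 0.
Eigenvalues λ = 2 ± 4i (complex conjugate pair).
For λ=2+4i: an eigenvector is (-1,1) - i(0,1) = (-1, 1 - i).
A real fundamental pair from Re and Im of e^((2+4i)t)v: X_1 = e^(2t)(cos(4t)·(-1,1) + sin(4t)·(0,1)), X_2 = e^(2t)(sin(4t)·(-1,1) - cos(4t)·(0,1)).
General solution: K_1X_1 + K_2X_2.

p(t) = -K_1e^(2t)cos(4t) - K_2e^(2t)sin(4t), q(t) = K_1e^(2t)sin(4t) + K_1e^(2t)cos(4t) + K_2e^(2t)sin(4t) - K_2e^(2t)cos(4t)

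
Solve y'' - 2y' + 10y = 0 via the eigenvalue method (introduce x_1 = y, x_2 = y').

Let x_1 = y, x_2 = y'. Then x_1' = x_2 and x_2' = -10x_1 + 2x_2.
A = [[0,1],[-10,2]]; det(A-λI) = λ^2 - 2λ + 10.
Eigenvalues λ = 1 ± 3i.

y(t) = K_1e^(t)cos(3t) + K_2e^(t)sin(3t)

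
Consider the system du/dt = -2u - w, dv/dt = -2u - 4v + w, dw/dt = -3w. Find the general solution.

Coefficient matrix A = [[-2, 0, -1], [-2, -4, 1], [0, 0, -3]].
det(A - λI) = 0 gives eigenvalues λ = -4, -3, -2.
For λ=-4: eigenvector (0,1,0).
For λ=-3: eigenvector (1,-1,1).
For λ=-2: eigenvector (-1,1,0).
General solution: C_1e^(-4t)(0,1,0) + C_2e^(-3t)(1,-1,1) + C_3e^(-2t)(-1,1,0).

u(t) = C_2e^(-3t) - C_3e^(-2t), v(t) = C_1e^(-4t) - C_2e^(-3t) + C_3e^(-2t), w(t) = C_2e^(-3t)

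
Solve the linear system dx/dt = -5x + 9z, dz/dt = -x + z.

Coefficient matrix A = [[-5, 9], [-1, 1]].
Characteristic polynomial det(A - λI) = λ^2 + 4λ + 4 = 0.
Single eigenvalue λ = -2 with algebraic multiplicity 2.
Eigenvector v = (-3,-1); generalized eigenvector w with (A-λI)w=v is (-2,-1).
General solution: e^(-2t)[K_1·v + K_2·(t·v + w)].

x(t) = -3K_1e^(-2t) - 3K_2te^(-2t) - 2K_2e^(-2t), z(t) = -K_1e^(-2t) - K_2te^(-2t) - K_2e^(-2t)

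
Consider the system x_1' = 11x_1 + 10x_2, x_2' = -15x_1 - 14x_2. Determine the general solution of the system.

x_1(t) = -K_1e^(t) - 2K_2e^(-4t), x_2(t) = K_1e^(t) + 3K_2e^(-4t)

Coefficient matrix A = [[11, 10], [-15, -14]].
Characteristic polynomial det(A - λI) = λ^2 + 3λ - 4 = 0.
Eigenvalues λ = 1, -4.
For λ=1: (A-λI) row 1 is [10, 10], so an eigenvector is (-1, 1).
For λ=-4: (A-λI) row 1 is [15, 10], so an eigenvector is (-2, 3).
General solution: K_1e^(t)(-1,1) + K_2e^(-4t)(-2,3).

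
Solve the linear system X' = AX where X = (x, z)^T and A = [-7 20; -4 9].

x(t) = -c_1e^(t)sin(4t) - 2c_1e^(t)cos(4t) - 2c_2e^(t)sin(4t) + c_2e^(t)cos(4t), z(t) = -c_1e^(t)cos(4t) - c_2e^(t)sin(4t)

Coefficient matrix A = [[-7, 20], [-4, 9]].
Characteristic polynomial det(A - λI) = λ^2 - 2λ + 17 = 0.
Eigenvalues λ = 1 ± 4i (complex conjugate pair).
For λ=1+4i: an eigenvector is (-2,-1) - i(-1,0) = (-2 + i, -1).
A real fundamental pair from Re and Im of e^((1+4i)t)v: X_1 = e^(t)(cos(4t)·(-2,-1) + sin(4t)·(-1,0)), X_2 = e^(t)(sin(4t)·(-2,-1) - cos(4t)·(-1,0)).
General solution: c_1X_1 + c_2X_2.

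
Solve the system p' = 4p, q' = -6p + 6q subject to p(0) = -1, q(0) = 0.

Coefficient matrix A = [[4, 0], [-6, 6]].
Characteristic polynomial det(A - λI) = λ^2 - 10λ + 24 = 0.
Eigenvalues λ = 6, 4.
For λ=6: (A-λI) row 1 is [-2, 0], so an eigenvector is (0, -1).
For λ=4: (A-λI) row 2 is [-6, 2], so an eigenvector is (-1, -3).
General solution: c_1e^(6t)(0,-1) + c_2e^(4t)(-1,-3).
Applying p(0)=-1, q(0)=0 gives c_1=-3, c_2=1.

p(t) = -e^(4t), q(t) = 3e^(6t) - 3e^(4t)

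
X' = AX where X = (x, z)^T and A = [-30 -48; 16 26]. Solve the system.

Coefficient matrix A = [[-30, -48], [16, 26]].
Characteristic polynomial det(A - λI) = λ^2 + 4λ - 12 = 0.
Eigenvalues λ = -6, 2.
For λ=-6: (A-λI) row 1 is [-24, -48], so an eigenvector is (2, -1).
For λ=2: (A-λI) row 1 is [-32, -48], so an eigenvector is (3, -2).
General solution: C_1e^(-6t)(2,-1) + C_2e^(2t)(3,-2).

x(t) = 2C_1e^(-6t) + 3C_2e^(2t), z(t) = -C_1e^(-6t) - 2C_2e^(2t)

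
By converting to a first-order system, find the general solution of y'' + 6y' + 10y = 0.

Let x_1 = y, x_2 = y'. Then x_1' = x_2 and x_2' = -10x_1 - 6x_2.
A = [[0,1],[-10,-6]]; det(A-λI) = λ^2 + 6λ + 10.
Eigenvalues λ = -3 ± i.

y(t) = c_1e^(-3t)cos(t) + c_2e^(-3t)sin(t)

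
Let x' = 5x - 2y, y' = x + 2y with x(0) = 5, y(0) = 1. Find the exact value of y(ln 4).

832

A = [[5,-2],[1,2]]; eigenvalues λ = 3, 4.
Eigenvectors: (-1,-1) for λ=3, (2,1) for λ=4.
From the initial condition, c_1 = 3, c_2 = 4.
y(ln 4) = (3)(4^3)(-1) + (4)(4^4)(1) = 832.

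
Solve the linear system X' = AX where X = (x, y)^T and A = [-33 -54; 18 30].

Coefficient matrix A = [[-33, -54], [18, 30]].
Characteristic polynomial det(A - λI) = λ^2 + 3λ - 18 = 0.
Eigenvalues λ = -6, 3.
For λ=-6: (A-λI) row 1 is [-27, -54], so an eigenvector is (2, -1).
For λ=3: (A-λI) row 1 is [-36, -54], so an eigenvector is (3, -2).
General solution: c_1e^(-6t)(2,-1) + c_2e^(3t)(3,-2).

x(t) = 2c_1e^(-6t) + 3c_2e^(3t), y(t) = -c_1e^(-6t) - 2c_2e^(3t)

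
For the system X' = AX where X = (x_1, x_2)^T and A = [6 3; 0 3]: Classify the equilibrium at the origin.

unstable node

A = [[6,3],[0,3]]; det(A-λI) = λ^2 - 9λ + 18.
λ = 6, 3: both positive.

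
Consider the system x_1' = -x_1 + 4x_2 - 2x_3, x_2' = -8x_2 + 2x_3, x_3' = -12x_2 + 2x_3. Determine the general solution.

Coefficient matrix A = [[-1, 4, -2], [0, -8, 2], [0, -12, 2]].
det(A - λI) = 0 gives eigenvalues λ = -1, -2, -4.
For λ=-1: eigenvector (1,0,0).
For λ=-2: eigenvector (2,1,3).
For λ=-4: eigenvector (0,1,2).
General solution: C_1e^(-t)(1,0,0) + C_2e^(-2t)(2,1,3) + C_3e^(-4t)(0,1,2).

x_1(t) = C_1e^(-t) + 2C_2e^(-2t), x_2(t) = C_2e^(-2t) + C_3e^(-4t), x_3(t) = 3C_2e^(-2t) + 2C_3e^(-4t)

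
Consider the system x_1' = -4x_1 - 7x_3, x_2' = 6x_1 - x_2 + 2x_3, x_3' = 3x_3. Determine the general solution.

x_1(t) = C_1e^(-4t) - C_3e^(3t), x_2(t) = -2C_1e^(-4t) + C_2e^(-t) - C_3e^(3t), x_3(t) = C_3e^(3t)

Coefficient matrix A = [[-4, 0, -7], [6, -1, 2], [0, 0, 3]].
det(A - λI) = 0 gives eigenvalues λ = -4, -1, 3.
For λ=-4: eigenvector (1,-2,0).
For λ=-1: eigenvector (0,1,0).
For λ=3: eigenvector (-1,-1,1).
General solution: C_1e^(-4t)(1,-2,0) + C_2e^(-t)(0,1,0) + C_3e^(3t)(-1,-1,1).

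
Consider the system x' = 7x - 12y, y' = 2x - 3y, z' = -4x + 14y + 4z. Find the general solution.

Coefficient matrix A = [[7, -12, 0], [2, -3, 0], [-4, 14, 4]].
det(A - λI) = 0 gives eigenvalues λ = 3, 4, 1.
For λ=3: eigenvector (3,1,-2).
For λ=4: eigenvector (0,0,1).
For λ=1: eigenvector (2,1,-2).
General solution: K_1e^(3t)(3,1,-2) + K_2e^(4t)(0,0,1) + K_3e^(t)(2,1,-2).

x(t) = 3K_1e^(3t) + 2K_3e^(t), y(t) = K_1e^(3t) + K_3e^(t), z(t) = -2K_1e^(3t) + K_2e^(4t) - 2K_3e^(t)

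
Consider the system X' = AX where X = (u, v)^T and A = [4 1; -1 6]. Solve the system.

u(t) = c_1e^(5t) + c_2te^(5t) + 2c_2e^(5t), v(t) = c_1e^(5t) + c_2te^(5t) + 3c_2e^(5t)

Coefficient matrix A = [[4, 1], [-1, 6]].
Characteristic polynomial det(A - λI) = λ^2 - 10λ + 25 = 0.
Single eigenvalue λ = 5 with algebraic multiplicity 2.
Eigenvector v = (1,1); generalized eigenvector w with (A-λI)w=v is (2,3).
General solution: e^(5t)[c_1·v + c_2·(t·v + w)].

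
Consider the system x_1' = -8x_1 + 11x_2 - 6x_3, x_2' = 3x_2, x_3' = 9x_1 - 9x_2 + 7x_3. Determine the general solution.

Coefficient matrix A = [[-8, 11, -6], [0, 3, 0], [9, -9, 7]].
det(A - λI) = 0 gives eigenvalues λ = 3, -2, 1.
For λ=3: eigenvector (1,1,0).
For λ=-2: eigenvector (-1,0,1).
For λ=1: eigenvector (-2,0,3).
General solution: c_1e^(3t)(1,1,0) + c_2e^(-2t)(-1,0,1) + c_3e^(t)(-2,0,3).

x_1(t) = c_1e^(3t) - c_2e^(-2t) - 2c_3e^(t), x_2(t) = c_1e^(3t), x_3(t) = c_2e^(-2t) + 3c_3e^(t)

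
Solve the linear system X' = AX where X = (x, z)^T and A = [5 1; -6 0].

x(t) = c_1e^(2t) - c_2e^(3t), z(t) = -3c_1e^(2t) + 2c_2e^(3t)

Coefficient matrix A = [[5, 1], [-6, 0]].
Characteristic polynomial det(A - λI) = λ^2 - 5λ + 6 = 0.
Eigenvalues λ = 2, 3.
For λ=2: (A-λI) row 1 is [3, 1], so an eigenvector is (1, -3).
For λ=3: (A-λI) row 1 is [2, 1], so an eigenvector is (-1, 2).
General solution: c_1e^(2t)(1,-3) + c_2e^(3t)(-1,2).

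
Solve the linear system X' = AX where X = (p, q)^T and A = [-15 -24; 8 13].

Coefficient matrix A = [[-15, -24], [8, 13]].
Characteristic polynomial det(A - λI) = λ^2 + 2λ - 3 = 0.
Eigenvalues λ = -3, 1.
For λ=-3: (A-λI) row 1 is [-12, -24], so an eigenvector is (2, -1).
For λ=1: (A-λI) row 1 is [-16, -24], so an eigenvector is (3, -2).
General solution: K_1e^(-3t)(2,-1) + K_2e^(t)(3,-2).

p(t) = 2K_1e^(-3t) + 3K_2e^(t), q(t) = -K_1e^(-3t) - 2K_2e^(t)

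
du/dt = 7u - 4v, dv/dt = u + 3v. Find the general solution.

Coefficient matrix A = [[7, -4], [1, 3]].
Characteristic polynomial det(A - λI) = λ^2 - 10λ + 25 = 0.
Single eigenvalue λ = 5 with algebraic multiplicity 2.
Eigenvector v = (2,1); generalized eigenvector w with (A-λI)w=v is (-3,-2).
General solution: e^(5t)[C_1·v + C_2·(t·v + w)].

u(t) = 2C_1e^(5t) + 2C_2te^(5t) - 3C_2e^(5t), v(t) = C_1e^(5t) + C_2te^(5t) - 2C_2e^(5t)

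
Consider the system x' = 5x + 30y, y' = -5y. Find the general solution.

Coefficient matrix A = [[5, 30], [0, -5]].
Characteristic polynomial det(A - λI) = λ^2 - 25 = 0.
Eigenvalues λ = 5, -5.
For λ=5: (A-λI) row 1 is [0, 30], so an eigenvector is (-1, 0).
For λ=-5: (A-λI) row 1 is [10, 30], so an eigenvector is (3, -1).
General solution: c_1e^(5t)(-1,0) + c_2e^(-5t)(3,-1).

x(t) = -c_1e^(5t) + 3c_2e^(-5t), y(t) = -c_2e^(-5t)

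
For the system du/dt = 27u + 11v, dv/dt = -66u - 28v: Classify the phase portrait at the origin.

saddle

A = [[27,11],[-66,-28]]; det(A-λI) = λ^2 + λ - 30.
λ = -6, 5: opposite signs.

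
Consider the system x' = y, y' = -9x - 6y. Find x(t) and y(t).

Coefficient matrix A = [[0, 1], [-9, -6]].
Characteristic polynomial det(A - λI) = λ^2 + 6λ + 9 = 0.
Single eigenvalue λ = -3 with algebraic multiplicity 2.
Eigenvector v = (1,-3); generalized eigenvector w with (A-λI)w=v is (1,-2).
General solution: e^(-3t)[C_1·v + C_2·(t·v + w)].

x(t) = C_1e^(-3t) + C_2te^(-3t) + C_2e^(-3t), y(t) = -3C_1e^(-3t) - 3C_2te^(-3t) - 2C_2e^(-3t)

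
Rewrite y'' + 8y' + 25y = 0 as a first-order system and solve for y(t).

y(t) = C_1e^(-4t)cos(3t) + C_2e^(-4t)sin(3t)

Let x_1 = y, x_2 = y'. Then x_1' = x_2 and x_2' = -25x_1 - 8x_2.
A = [[0,1],[-25,-8]]; det(A-λI) = λ^2 + 8λ + 25.
Eigenvalues λ = -4 ± 3i.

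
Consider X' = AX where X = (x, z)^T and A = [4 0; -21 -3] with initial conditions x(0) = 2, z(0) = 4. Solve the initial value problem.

x(t) = 2e^(4t), z(t) = -6e^(4t) + 10e^(-3t)

Coefficient matrix A = [[4, 0], [-21, -3]].
Characteristic polynomial det(A - λI) = λ^2 - λ - 12 = 0.
Eigenvalues λ = -3, 4.
For λ=-3: (A-λI) row 1 is [7, 0], so an eigenvector is (0, 1).
For λ=4: (A-λI) row 2 is [-21, -7], so an eigenvector is (-1, 3).
General solution: K_1e^(-3t)(0,1) + K_2e^(4t)(-1,3).
Applying x(0)=2, z(0)=4 gives K_1=10, K_2=-2.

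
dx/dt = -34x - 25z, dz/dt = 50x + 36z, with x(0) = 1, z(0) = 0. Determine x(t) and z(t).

x(t) = -7e^(t)sin(5t) + e^(t)cos(5t), z(t) = 10e^(t)sin(5t)

Coefficient matrix A = [[-34, -25], [50, 36]].
Characteristic polynomial det(A - λI) = λ^2 - 2λ + 26 = 0.
Eigenvalues λ = 1 ± 5i (complex conjugate pair).
For λ=1+5i: an eigenvector is (2,-3) - i(1,-1) = (2 - i, -3 + i).
A real fundamental pair from Re and Im of e^((1+5i)t)v: X_1 = e^(t)(cos(5t)·(2,-3) + sin(5t)·(1,-1)), X_2 = e^(t)(sin(5t)·(2,-3) - cos(5t)·(1,-1)).
General solution: c_1X_1 + c_2X_2.
Applying x(0)=1, z(0)=0 gives c_1=-1, c_2=-3.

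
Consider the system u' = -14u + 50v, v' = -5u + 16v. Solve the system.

Coefficient matrix A = [[-14, 50], [-5, 16]].
Characteristic polynomial det(A - λI) = λ^2 - 2λ + 26 = 0.
Eigenvalues λ = 1 ± 5i (complex conjugate pair).
For λ=1+5i: an eigenvector is (-1,0) - i(3,1) = (-1 - 3i, 0 - i).
A real fundamental pair from Re and Im of e^((1+5i)t)v: X_1 = e^(t)(cos(5t)·(-1,0) + sin(5t)·(3,1)), X_2 = e^(t)(sin(5t)·(-1,0) - cos(5t)·(3,1)).
General solution: C_1X_1 + C_2X_2.

u(t) = 3C_1e^(t)sin(5t) - C_1e^(t)cos(5t) - C_2e^(t)sin(5t) - 3C_2e^(t)cos(5t), v(t) = C_1e^(t)sin(5t) - C_2e^(t)cos(5t)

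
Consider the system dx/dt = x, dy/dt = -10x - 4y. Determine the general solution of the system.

x(t) = -K_2e^(t), y(t) = -K_1e^(-4t) + 2K_2e^(t)

Coefficient matrix A = [[1, 0], [-10, -4]].
Characteristic polynomial det(A - λI) = λ^2 + 3λ - 4 = 0.
Eigenvalues λ = -4, 1.
For λ=-4: (A-λI) row 1 is [5, 0], so an eigenvector is (0, -1).
For λ=1: (A-λI) row 2 is [-10, -5], so an eigenvector is (-1, 2).
General solution: K_1e^(-4t)(0,-1) + K_2e^(t)(-1,2).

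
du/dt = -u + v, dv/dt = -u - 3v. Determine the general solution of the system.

u(t) = -c_1e^(-2t) - c_2te^(-2t) - 3c_2e^(-2t), v(t) = c_1e^(-2t) + c_2te^(-2t) + 2c_2e^(-2t)

Coefficient matrix A = [[-1, 1], [-1, -3]].
Characteristic polynomial det(A - λI) = λ^2 + 4λ + 4 = 0.
Single eigenvalue λ = -2 with algebraic multiplicity 2.
Eigenvector v = (-1,1); generalized eigenvector w with (A-λI)w=v is (-3,2).
General solution: e^(-2t)[c_1·v + c_2·(t·v + w)].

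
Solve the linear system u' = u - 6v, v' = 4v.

u(t) = 2K_1e^(4t) - K_2e^(t), v(t) = -K_1e^(4t)

Coefficient matrix A = [[1, -6], [0, 4]].
Characteristic polynomial det(A - λI) = λ^2 - 5λ + 4 = 0.
Eigenvalues λ = 4, 1.
For λ=4: (A-λI) row 1 is [-3, -6], so an eigenvector is (2, -1).
For λ=1: (A-λI) row 1 is [0, -6], so an eigenvector is (-1, 0).
General solution: K_1e^(4t)(2,-1) + K_2e^(t)(-1,0).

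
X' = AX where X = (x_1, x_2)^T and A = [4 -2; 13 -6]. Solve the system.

x_1(t) = -K_1e^(-t)sin(t) + K_1e^(-t)cos(t) + K_2e^(-t)sin(t) + K_2e^(-t)cos(t), x_2(t) = -2K_1e^(-t)sin(t) + 3K_1e^(-t)cos(t) + 3K_2e^(-t)sin(t) + 2K_2e^(-t)cos(t)

Coefficient matrix A = [[4, -2], [13, -6]].
Characteristic polynomial det(A - λI) = λ^2 + 2λ + 2 = 0.
Eigenvalues λ = -1 ± i (complex conjugate pair).
For λ=-1+i: an eigenvector is (1,3) - i(-1,-2) = (1 + i, 3 + 2i).
A real fundamental pair from Re and Im of e^((-1+i)t)v: X_1 = e^(-t)(cos(t)·(1,3) + sin(t)·(-1,-2)), X_2 = e^(-t)(sin(t)·(1,3) - cos(t)·(-1,-2)).
General solution: K_1X_1 + K_2X_2.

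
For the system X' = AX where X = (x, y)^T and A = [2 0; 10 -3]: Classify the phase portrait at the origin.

A = [[2,0],[10,-3]]; det(A-λI) = λ^2 + λ - 6.
λ = -3, 2: opposite signs.

saddle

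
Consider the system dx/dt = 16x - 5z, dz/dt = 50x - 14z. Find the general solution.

Coefficient matrix A = [[16, -5], [50, -14]].
Characteristic polynomial det(A - λI) = λ^2 - 2λ + 26 = 0.
Eigenvalues λ = 1 ± 5i (complex conjugate pair).
For λ=1+5i: an eigenvector is (0,1) - i(-1,-3) = (0 + i, 1 + 3i).
A real fundamental pair from Re and Im of e^((1+5i)t)v: X_1 = e^(t)(cos(5t)·(0,1) + sin(5t)·(-1,-3)), X_2 = e^(t)(sin(5t)·(0,1) - cos(5t)·(-1,-3)).
General solution: K_1X_1 + K_2X_2.

x(t) = -K_1e^(t)sin(5t) + K_2e^(t)cos(5t), z(t) = -3K_1e^(t)sin(5t) + K_1e^(t)cos(5t) + K_2e^(t)sin(5t) + 3K_2e^(t)cos(5t)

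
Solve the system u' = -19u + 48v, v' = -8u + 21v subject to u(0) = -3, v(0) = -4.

u(t) = -18e^(5t) + 15e^(-3t), v(t) = -9e^(5t) + 5e^(-3t)

Coefficient matrix A = [[-19, 48], [-8, 21]].
Characteristic polynomial det(A - λI) = λ^2 - 2λ - 15 = 0.
Eigenvalues λ = -3, 5.
For λ=-3: (A-λI) row 1 is [-16, 48], so an eigenvector is (3, 1).
For λ=5: (A-λI) row 1 is [-24, 48], so an eigenvector is (-2, -1).
General solution: C_1e^(-3t)(3,1) + C_2e^(5t)(-2,-1).
Applying u(0)=-3, v(0)=-4 gives C_1=5, C_2=9.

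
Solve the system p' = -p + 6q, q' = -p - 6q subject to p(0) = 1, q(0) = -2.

Coefficient matrix A = [[-1, 6], [-1, -6]].
Characteristic polynomial det(A - λI) = λ^2 + 7λ + 12 = 0.
Eigenvalues λ = -4, -3.
For λ=-4: (A-λI) row 1 is [3, 6], so an eigenvector is (-2, 1).
For λ=-3: (A-λI) row 1 is [2, 6], so an eigenvector is (-3, 1).
General solution: c_1e^(-4t)(-2,1) + c_2e^(-3t)(-3,1).
Applying p(0)=1, q(0)=-2 gives c_1=-5, c_2=3.

p(t) = -9e^(-3t) + 10e^(-4t), q(t) = 3e^(-3t) - 5e^(-4t)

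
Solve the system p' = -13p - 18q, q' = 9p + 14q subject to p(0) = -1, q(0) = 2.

p(t) = -3e^(5t) + 2e^(-4t), q(t) = 3e^(5t) - e^(-4t)

Coefficient matrix A = [[-13, -18], [9, 14]].
Characteristic polynomial det(A - λI) = λ^2 - λ - 20 = 0.
Eigenvalues λ = 5, -4.
For λ=5: (A-λI) row 1 is [-18, -18], so an eigenvector is (1, -1).
For λ=-4: (A-λI) row 1 is [-9, -18], so an eigenvector is (2, -1).
General solution: C_1e^(5t)(1,-1) + C_2e^(-4t)(2,-1).
Applying p(0)=-1, q(0)=2 gives C_1=-3, C_2=1.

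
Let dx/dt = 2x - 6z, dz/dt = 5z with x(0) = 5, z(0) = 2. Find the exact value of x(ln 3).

A = [[2,-6],[0,5]]; eigenvalues λ = 2, 5.
Eigenvectors: (-1,0) for λ=2, (-2,1) for λ=5.
From the initial condition, c_1 = -9, c_2 = 2.
x(ln 3) = (-9)(3^2)(-1) + (2)(3^5)(-2) = -891.

-891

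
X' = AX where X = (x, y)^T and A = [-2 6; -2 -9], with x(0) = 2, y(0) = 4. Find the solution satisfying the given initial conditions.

Coefficient matrix A = [[-2, 6], [-2, -9]].
Characteristic polynomial det(A - λI) = λ^2 + 11λ + 30 = 0.
Eigenvalues λ = -6, -5.
For λ=-6: (A-λI) row 1 is [4, 6], so an eigenvector is (-3, 2).
For λ=-5: (A-λI) row 1 is [3, 6], so an eigenvector is (2, -1).
General solution: C_1e^(-6t)(-3,2) + C_2e^(-5t)(2,-1).
Applying x(0)=2, y(0)=4 gives C_1=10, C_2=16.

x(t) = 32e^(-5t) - 30e^(-6t), y(t) = -16e^(-5t) + 20e^(-6t)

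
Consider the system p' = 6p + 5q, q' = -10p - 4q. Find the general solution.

Coefficient matrix A = [[6, 5], [-10, -4]].
Characteristic polynomial det(A - λI) = λ^2 - 2λ + 26 = 0.
Eigenvalues λ = 1 ± 5i (complex conjugate pair).
For λ=1+5i: an eigenvector is (1,-1) - i(0,-1) = (1, -1 + i).
A real fundamental pair from Re and Im of e^((1+5i)t)v: X_1 = e^(t)(cos(5t)·(1,-1) + sin(5t)·(0,-1)), X_2 = e^(t)(sin(5t)·(1,-1) - cos(5t)·(0,-1)).
General solution: K_1X_1 + K_2X_2.

p(t) = K_1e^(t)cos(5t) + K_2e^(t)sin(5t), q(t) = -K_1e^(t)sin(5t) - K_1e^(t)cos(5t) - K_2e^(t)sin(5t) + K_2e^(t)cos(5t)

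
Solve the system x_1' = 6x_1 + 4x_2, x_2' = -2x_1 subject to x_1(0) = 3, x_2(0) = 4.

Coefficient matrix A = [[6, 4], [-2, 0]].
Characteristic polynomial det(A - λI) = λ^2 - 6λ + 8 = 0.
Eigenvalues λ = 4, 2.
For λ=4: (A-λI) row 1 is [2, 4], so an eigenvector is (-2, 1).
For λ=2: (A-λI) row 1 is [4, 4], so an eigenvector is (-1, 1).
General solution: c_1e^(4t)(-2,1) + c_2e^(2t)(-1,1).
Applying x_1(0)=3, x_2(0)=4 gives c_1=-7, c_2=11.

x_1(t) = 14e^(4t) - 11e^(2t), x_2(t) = -7e^(4t) + 11e^(2t)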